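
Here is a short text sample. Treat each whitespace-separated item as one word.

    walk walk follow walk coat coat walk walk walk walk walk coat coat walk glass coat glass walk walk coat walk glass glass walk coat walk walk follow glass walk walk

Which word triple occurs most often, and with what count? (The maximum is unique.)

"walk walk walk", 3 times

Trigram frequencies (highest first):
  walk walk walk: 3
  walk walk follow: 2
  walk coat coat: 2
  coat coat walk: 2
  coat walk walk: 2
  walk walk coat: 2
  … (13 more, each ≤ 2)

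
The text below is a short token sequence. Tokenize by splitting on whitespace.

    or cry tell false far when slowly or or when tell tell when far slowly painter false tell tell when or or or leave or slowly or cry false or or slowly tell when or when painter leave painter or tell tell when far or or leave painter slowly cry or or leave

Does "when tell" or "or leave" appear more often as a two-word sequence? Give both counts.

"or leave" (3 vs 1)

"when tell": 1 occurrence
"or leave": 3 occurrences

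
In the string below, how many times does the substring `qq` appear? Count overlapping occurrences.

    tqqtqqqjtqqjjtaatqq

5

Sliding a length-2 window over the 19 characters (18 positions):
  position 2–3: qq
  position 5–6: qq
  position 6–7: qq
  position 10–11: qq
  position 18–19: qq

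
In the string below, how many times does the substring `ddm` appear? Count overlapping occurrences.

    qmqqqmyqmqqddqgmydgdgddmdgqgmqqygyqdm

1

Sliding a length-3 window over the 37 characters (35 positions):
  position 22–24: ddm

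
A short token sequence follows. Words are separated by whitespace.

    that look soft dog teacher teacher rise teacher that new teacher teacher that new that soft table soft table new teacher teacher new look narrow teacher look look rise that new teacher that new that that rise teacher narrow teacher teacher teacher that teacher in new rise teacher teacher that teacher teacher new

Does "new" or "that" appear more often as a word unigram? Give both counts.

"new": 8 occurrences
"that": 10 occurrences

"that" (10 vs 8)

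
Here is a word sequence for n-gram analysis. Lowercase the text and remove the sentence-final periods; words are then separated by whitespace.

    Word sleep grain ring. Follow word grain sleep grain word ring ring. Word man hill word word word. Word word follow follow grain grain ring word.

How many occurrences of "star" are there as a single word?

Scanning the 26 tokens for "star":
  (none found)

0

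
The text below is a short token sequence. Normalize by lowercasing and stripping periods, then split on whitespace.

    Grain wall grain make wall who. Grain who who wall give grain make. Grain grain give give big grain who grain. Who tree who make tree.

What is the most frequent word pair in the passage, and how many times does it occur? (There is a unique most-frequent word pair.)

Bigram frequencies (highest first):
  grain who: 3
  grain make: 2
  who grain: 2
  grain wall: 1
  wall grain: 1
  make wall: 1
  … (15 more, each ≤ 1)

"grain who", 3 times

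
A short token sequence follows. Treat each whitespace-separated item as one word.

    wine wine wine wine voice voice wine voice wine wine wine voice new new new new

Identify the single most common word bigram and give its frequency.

Bigram frequencies (highest first):
  wine wine: 5
  wine voice: 3
  new new: 3
  voice wine: 2
  voice voice: 1
  voice new: 1

"wine wine", 5 times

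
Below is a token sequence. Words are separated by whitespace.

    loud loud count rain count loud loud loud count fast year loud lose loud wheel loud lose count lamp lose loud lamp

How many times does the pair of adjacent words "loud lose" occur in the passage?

Scanning the 21 overlapping bigram windows for "loud lose":
  position 12–13: loud lose
  position 16–17: loud lose

2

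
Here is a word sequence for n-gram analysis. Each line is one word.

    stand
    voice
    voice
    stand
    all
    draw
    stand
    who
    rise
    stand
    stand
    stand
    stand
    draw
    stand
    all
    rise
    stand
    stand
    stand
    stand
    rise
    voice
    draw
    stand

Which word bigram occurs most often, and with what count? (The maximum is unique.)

Bigram frequencies (highest first):
  stand stand: 6
  draw stand: 3
  stand all: 2
  rise stand: 2
  stand voice: 1
  voice voice: 1
  … (9 more, each ≤ 1)

"stand stand", 6 times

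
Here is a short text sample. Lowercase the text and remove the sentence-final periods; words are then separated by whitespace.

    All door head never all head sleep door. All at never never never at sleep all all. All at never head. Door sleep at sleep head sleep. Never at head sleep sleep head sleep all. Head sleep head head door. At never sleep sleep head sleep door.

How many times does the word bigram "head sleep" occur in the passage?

Scanning the 46 overlapping bigram windows for "head sleep":
  position 6–7: head sleep
  position 26–27: head sleep
  position 30–31: head sleep
  position 33–34: head sleep
  position 36–37: head sleep
  position 45–46: head sleep

6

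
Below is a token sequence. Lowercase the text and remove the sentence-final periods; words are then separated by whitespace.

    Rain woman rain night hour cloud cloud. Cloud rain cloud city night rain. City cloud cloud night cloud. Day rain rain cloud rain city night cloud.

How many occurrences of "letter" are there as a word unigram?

Scanning the 26 tokens for "letter":
  (none found)

0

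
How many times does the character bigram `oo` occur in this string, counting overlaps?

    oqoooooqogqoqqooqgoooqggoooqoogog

10

Sliding a length-2 window over the 33 characters (32 positions):
  position 3–4: oo
  position 4–5: oo
  position 5–6: oo
  position 6–7: oo
  position 15–16: oo
  position 19–20: oo
  position 20–21: oo
  position 25–26: oo
  position 26–27: oo
  position 29–30: oo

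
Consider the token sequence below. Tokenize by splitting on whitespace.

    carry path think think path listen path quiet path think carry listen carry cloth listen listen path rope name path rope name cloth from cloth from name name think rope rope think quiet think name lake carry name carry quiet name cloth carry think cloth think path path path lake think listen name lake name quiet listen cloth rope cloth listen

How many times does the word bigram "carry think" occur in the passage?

Scanning the 60 overlapping bigram windows for "carry think":
  position 43–44: carry think

1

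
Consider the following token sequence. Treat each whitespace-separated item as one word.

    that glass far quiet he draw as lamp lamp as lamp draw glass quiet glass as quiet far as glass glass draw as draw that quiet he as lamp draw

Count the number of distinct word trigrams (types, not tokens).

30 tokens → 28 trigram windows in total.
Repeated trigrams (each contributes count−1 duplicates):
  as lamp draw: 2
1 duplicate windows → 28 − 1 = 27 distinct.

27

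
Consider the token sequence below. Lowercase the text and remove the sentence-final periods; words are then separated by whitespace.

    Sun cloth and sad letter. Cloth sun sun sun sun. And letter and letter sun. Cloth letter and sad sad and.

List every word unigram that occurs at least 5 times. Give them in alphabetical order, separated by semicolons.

and; sun

Unigram counts meeting the condition (at least 5 times):
  and: 5
  sun: 6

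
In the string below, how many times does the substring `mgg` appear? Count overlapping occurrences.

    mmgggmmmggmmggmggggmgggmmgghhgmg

Sliding a length-3 window over the 32 characters (30 positions):
  position 2–4: mgg
  position 8–10: mgg
  position 12–14: mgg
  position 15–17: mgg
  position 20–22: mgg
  position 25–27: mgg

6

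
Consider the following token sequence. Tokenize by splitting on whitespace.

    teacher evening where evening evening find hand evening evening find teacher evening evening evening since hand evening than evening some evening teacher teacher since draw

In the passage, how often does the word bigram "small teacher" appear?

0

Scanning the 24 overlapping bigram windows for "small teacher":
  (none found)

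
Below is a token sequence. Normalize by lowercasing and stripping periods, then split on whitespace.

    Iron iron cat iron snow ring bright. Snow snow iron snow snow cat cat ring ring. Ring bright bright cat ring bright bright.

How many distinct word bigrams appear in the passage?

15

23 tokens → 22 bigram windows in total.
Repeated bigrams (each contributes count−1 duplicates):
  ring bright: 3
  bright bright: 2
  cat ring: 2
  iron snow: 2
  ring ring: 2
  snow snow: 2
7 duplicate windows → 22 − 7 = 15 distinct.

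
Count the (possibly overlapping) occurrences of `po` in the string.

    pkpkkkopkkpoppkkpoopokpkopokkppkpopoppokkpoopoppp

9

Sliding a length-2 window over the 49 characters (48 positions):
  position 11–12: po
  position 17–18: po
  position 20–21: po
  position 26–27: po
  position 33–34: po
  position 35–36: po
  position 38–39: po
  position 42–43: po
  position 45–46: po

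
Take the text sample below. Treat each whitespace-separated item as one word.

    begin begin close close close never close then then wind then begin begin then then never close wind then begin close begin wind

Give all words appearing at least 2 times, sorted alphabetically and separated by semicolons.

begin; close; never; then; wind

Unigram counts meeting the condition (at least 2 times):
  begin: 6
  close: 6
  never: 2
  then: 6
  wind: 3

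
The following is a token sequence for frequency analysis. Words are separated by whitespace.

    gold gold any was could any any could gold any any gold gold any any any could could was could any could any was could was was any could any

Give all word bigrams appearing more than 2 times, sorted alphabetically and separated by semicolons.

any any; any could; could any; gold any; was could

Bigram counts meeting the condition (more than 2 times):
  any any: 4
  any could: 4
  could any: 4
  gold any: 3
  was could: 3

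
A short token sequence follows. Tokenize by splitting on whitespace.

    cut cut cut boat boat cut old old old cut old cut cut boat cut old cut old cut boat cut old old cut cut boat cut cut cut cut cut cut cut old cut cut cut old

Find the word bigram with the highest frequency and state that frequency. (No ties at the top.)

"cut cut", 12 times

Bigram frequencies (highest first):
  cut cut: 12
  cut old: 7
  old cut: 6
  cut boat: 4
  boat cut: 4
  old old: 3
  … (1 more, each ≤ 1)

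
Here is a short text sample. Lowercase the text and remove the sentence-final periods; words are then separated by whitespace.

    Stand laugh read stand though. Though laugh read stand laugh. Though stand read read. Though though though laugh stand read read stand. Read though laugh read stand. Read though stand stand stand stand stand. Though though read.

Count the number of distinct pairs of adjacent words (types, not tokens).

14

37 tokens → 36 bigram windows in total.
Repeated bigrams (each contributes count−1 duplicates):
  read stand: 4
  stand read: 4
  stand stand: 4
  though though: 4
  laugh read: 3
  read though: 3
  though laugh: 3
  read read: 2
  … (3 more repeated)
22 duplicate windows → 36 − 22 = 14 distinct.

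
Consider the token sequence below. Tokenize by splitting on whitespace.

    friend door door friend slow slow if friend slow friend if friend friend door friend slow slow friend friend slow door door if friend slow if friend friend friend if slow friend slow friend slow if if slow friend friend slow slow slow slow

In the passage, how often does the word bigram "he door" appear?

Scanning the 43 overlapping bigram windows for "he door":
  (none found)

0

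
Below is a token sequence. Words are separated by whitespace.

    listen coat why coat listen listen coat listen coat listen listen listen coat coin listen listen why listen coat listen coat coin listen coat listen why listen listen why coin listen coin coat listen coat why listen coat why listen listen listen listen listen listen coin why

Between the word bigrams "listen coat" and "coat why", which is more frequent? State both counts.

"listen coat" (9 vs 3)

"listen coat": 9 occurrences
"coat why": 3 occurrences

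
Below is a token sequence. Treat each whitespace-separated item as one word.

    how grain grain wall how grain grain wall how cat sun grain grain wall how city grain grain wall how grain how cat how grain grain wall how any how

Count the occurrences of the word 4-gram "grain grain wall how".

Scanning the 27 overlapping 4-gram windows for "grain grain wall how":
  position 2–5: grain grain wall how
  position 6–9: grain grain wall how
  position 12–15: grain grain wall how
  position 17–20: grain grain wall how
  position 25–28: grain grain wall how

5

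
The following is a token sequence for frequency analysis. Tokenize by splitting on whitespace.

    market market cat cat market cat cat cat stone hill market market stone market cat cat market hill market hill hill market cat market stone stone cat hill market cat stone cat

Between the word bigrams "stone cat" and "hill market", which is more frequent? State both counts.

"hill market" (4 vs 2)

"stone cat": 2 occurrences
"hill market": 4 occurrences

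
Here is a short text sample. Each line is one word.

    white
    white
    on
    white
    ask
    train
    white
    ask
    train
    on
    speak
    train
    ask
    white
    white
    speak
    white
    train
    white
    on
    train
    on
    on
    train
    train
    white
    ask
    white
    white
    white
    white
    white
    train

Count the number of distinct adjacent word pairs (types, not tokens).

17

33 tokens → 32 bigram windows in total.
Repeated bigrams (each contributes count−1 duplicates):
  white white: 6
  train white: 3
  white ask: 3
  ask train: 2
  ask white: 2
  on train: 2
  train on: 2
  white on: 2
  … (1 more repeated)
15 duplicate windows → 32 − 15 = 17 distinct.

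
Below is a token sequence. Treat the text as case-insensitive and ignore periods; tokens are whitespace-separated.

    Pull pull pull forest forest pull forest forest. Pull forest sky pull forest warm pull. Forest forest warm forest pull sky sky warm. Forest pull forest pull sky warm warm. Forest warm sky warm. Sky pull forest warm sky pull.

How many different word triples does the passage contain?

40 tokens → 38 trigram windows in total.
Repeated trigrams (each contributes count−1 duplicates):
  forest pull forest: 3
  pull forest forest: 3
  forest forest pull: 2
  forest pull sky: 2
  forest warm sky: 2
  pull forest warm: 2
  sky pull forest: 2
  warm forest pull: 2
  … (1 more repeated)
11 duplicate windows → 38 − 11 = 27 distinct.

27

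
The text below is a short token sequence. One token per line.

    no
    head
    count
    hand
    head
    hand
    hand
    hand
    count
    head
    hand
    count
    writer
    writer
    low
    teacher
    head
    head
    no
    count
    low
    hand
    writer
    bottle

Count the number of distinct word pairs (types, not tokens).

24 tokens → 23 bigram windows in total.
Repeated bigrams (each contributes count−1 duplicates):
  hand count: 2
  hand hand: 2
  head hand: 2
3 duplicate windows → 23 − 3 = 20 distinct.

20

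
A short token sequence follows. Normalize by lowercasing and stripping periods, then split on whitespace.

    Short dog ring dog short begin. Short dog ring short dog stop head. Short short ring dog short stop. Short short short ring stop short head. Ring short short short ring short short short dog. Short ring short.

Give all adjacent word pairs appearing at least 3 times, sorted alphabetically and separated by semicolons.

dog short; ring short; short dog; short ring; short short

Bigram counts meeting the condition (at least 3 times):
  dog short: 3
  ring short: 4
  short dog: 4
  short ring: 4
  short short: 7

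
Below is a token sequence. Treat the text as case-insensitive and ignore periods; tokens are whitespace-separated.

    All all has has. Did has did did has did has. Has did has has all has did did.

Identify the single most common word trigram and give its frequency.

"has did has", 3 times

Trigram frequencies (highest first):
  has did has: 3
  has has did: 2
  did has did: 2
  has did did: 2
  did has has: 2
  all all has: 1
  … (5 more, each ≤ 1)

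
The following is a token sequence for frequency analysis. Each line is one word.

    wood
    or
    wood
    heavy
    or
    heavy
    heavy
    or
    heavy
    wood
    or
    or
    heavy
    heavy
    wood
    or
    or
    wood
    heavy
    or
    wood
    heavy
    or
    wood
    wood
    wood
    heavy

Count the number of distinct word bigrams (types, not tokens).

27 tokens → 26 bigram windows in total.
Repeated bigrams (each contributes count−1 duplicates):
  heavy or: 4
  or wood: 4
  wood heavy: 4
  or heavy: 3
  wood or: 3
  heavy heavy: 2
  heavy wood: 2
  or or: 2
  … (1 more repeated)
17 duplicate windows → 26 − 17 = 9 distinct.

9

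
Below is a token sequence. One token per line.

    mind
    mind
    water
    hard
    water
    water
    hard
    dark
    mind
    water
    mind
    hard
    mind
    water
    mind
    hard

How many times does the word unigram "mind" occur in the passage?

6

Scanning the 16 tokens for "mind":
  position 1: mind
  position 2: mind
  position 9: mind
  position 11: mind
  position 13: mind
  position 15: mind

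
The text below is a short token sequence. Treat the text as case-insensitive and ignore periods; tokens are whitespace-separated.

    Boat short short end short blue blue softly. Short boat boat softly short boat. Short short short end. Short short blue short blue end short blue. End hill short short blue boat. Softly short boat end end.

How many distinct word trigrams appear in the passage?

37 tokens → 35 trigram windows in total.
Repeated trigrams (each contributes count−1 duplicates):
  softly short boat: 3
  boat short short: 2
  boat softly short: 2
  end short blue: 2
  short blue end: 2
  short end short: 2
  short short blue: 2
  short short end: 2
9 duplicate windows → 35 − 9 = 26 distinct.

26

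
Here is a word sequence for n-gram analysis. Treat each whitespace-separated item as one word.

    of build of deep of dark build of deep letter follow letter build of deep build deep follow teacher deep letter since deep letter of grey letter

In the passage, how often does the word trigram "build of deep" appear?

3

Scanning the 25 overlapping trigram windows for "build of deep":
  position 2–4: build of deep
  position 7–9: build of deep
  position 13–15: build of deep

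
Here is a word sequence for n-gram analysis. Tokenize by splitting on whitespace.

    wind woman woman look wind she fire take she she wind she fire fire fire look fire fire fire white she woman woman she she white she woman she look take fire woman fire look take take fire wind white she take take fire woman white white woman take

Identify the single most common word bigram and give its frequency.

Bigram frequencies (highest first):
  fire fire: 4
  white she: 3
  take fire: 3
  woman woman: 2
  wind she: 2
  she fire: 2
  … (25 more, each ≤ 2)

"fire fire", 4 times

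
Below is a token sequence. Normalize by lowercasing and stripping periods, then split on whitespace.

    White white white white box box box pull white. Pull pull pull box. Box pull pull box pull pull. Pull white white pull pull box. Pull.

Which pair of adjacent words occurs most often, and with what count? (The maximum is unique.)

Bigram frequencies (highest first):
  pull pull: 6
  white white: 4
  box pull: 4
  box box: 3
  pull box: 3
  pull white: 2
  … (2 more, each ≤ 2)

"pull pull", 6 times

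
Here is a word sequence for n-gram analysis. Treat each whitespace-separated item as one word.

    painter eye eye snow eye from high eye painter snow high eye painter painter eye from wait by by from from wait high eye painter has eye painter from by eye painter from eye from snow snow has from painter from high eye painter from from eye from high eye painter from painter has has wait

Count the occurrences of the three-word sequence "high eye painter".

5

Scanning the 54 overlapping trigram windows for "high eye painter":
  position 7–9: high eye painter
  position 11–13: high eye painter
  position 23–25: high eye painter
  position 42–44: high eye painter
  position 49–51: high eye painter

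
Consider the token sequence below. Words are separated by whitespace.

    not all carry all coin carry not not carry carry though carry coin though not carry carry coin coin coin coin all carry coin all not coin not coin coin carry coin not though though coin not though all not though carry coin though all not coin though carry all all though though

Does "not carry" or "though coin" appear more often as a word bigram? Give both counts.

"not carry": 2 occurrences
"though coin": 1 occurrence

"not carry" (2 vs 1)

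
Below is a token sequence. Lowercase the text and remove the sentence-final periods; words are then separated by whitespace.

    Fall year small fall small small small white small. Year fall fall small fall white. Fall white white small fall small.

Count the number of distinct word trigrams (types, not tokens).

21 tokens → 19 trigram windows in total.
Repeated trigrams (each contributes count−1 duplicates):
  small fall small: 2
1 duplicate windows → 19 − 1 = 18 distinct.

18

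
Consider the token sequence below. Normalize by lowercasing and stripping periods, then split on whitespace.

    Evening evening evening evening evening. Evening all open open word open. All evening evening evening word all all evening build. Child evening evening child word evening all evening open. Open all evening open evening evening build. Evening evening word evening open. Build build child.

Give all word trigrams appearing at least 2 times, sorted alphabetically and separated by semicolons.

Trigram counts meeting the condition (at least 2 times):
  all evening open: 2
  evening evening evening: 5
  evening evening word: 2
  open all evening: 2

all evening open; evening evening evening; evening evening word; open all evening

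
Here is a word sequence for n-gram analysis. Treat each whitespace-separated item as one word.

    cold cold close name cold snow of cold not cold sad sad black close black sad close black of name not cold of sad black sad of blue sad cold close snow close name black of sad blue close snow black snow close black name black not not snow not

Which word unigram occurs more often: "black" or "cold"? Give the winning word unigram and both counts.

"black" (8 vs 7)

"black": 8 occurrences
"cold": 7 occurrences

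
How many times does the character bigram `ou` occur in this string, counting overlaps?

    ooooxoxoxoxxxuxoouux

1

Sliding a length-2 window over the 20 characters (19 positions):
  position 17–18: ou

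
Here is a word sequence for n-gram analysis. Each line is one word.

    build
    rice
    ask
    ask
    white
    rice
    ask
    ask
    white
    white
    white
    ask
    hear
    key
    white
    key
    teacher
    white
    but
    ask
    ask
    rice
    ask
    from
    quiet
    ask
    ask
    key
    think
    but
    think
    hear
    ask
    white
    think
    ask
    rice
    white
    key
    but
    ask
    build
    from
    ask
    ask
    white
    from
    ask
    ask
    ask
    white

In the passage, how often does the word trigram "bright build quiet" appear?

Scanning the 49 overlapping trigram windows for "bright build quiet":
  (none found)

0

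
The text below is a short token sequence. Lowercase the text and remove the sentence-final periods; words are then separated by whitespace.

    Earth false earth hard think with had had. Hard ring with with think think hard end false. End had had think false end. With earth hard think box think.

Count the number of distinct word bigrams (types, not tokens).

29 tokens → 28 bigram windows in total.
Repeated bigrams (each contributes count−1 duplicates):
  earth hard: 2
  false end: 2
  had had: 2
  hard think: 2
4 duplicate windows → 28 − 4 = 24 distinct.

24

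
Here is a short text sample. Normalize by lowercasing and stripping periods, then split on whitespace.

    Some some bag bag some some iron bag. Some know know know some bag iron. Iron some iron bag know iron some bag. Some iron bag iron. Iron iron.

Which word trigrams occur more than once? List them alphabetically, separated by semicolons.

bag iron iron; some iron bag

Trigram counts meeting the condition (more than once):
  bag iron iron: 2
  some iron bag: 3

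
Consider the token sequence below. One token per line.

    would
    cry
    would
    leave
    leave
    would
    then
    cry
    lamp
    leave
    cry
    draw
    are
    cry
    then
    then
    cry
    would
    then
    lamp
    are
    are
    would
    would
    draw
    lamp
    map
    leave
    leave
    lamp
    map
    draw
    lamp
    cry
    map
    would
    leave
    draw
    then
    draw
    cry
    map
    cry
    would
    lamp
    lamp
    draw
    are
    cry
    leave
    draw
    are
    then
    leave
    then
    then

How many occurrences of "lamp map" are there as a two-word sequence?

2

Scanning the 55 overlapping bigram windows for "lamp map":
  position 26–27: lamp map
  position 30–31: lamp map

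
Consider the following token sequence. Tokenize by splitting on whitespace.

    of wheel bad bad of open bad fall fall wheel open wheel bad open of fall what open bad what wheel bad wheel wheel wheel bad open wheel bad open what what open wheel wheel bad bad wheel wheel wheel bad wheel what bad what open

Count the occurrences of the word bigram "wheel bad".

Scanning the 45 overlapping bigram windows for "wheel bad":
  position 2–3: wheel bad
  position 12–13: wheel bad
  position 21–22: wheel bad
  position 25–26: wheel bad
  position 28–29: wheel bad
  position 35–36: wheel bad
  position 40–41: wheel bad

7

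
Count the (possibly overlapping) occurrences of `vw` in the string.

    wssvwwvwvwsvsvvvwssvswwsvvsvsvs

4

Sliding a length-2 window over the 31 characters (30 positions):
  position 4–5: vw
  position 7–8: vw
  position 9–10: vw
  position 16–17: vw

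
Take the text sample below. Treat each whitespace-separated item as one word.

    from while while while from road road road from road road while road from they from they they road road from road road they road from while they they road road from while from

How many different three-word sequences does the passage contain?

34 tokens → 32 trigram windows in total.
Repeated trigrams (each contributes count−1 duplicates):
  from road road: 3
  road road from: 3
  road from road: 2
  road from while: 2
  they road road: 2
  they they road: 2
8 duplicate windows → 32 − 8 = 24 distinct.

24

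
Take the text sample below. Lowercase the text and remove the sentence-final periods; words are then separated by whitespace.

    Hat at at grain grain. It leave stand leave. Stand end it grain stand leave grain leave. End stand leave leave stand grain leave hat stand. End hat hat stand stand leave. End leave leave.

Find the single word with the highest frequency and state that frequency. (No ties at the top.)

"leave", 10 times

Unigram frequencies (highest first):
  leave: 10
  stand: 8
  grain: 5
  hat: 4
  end: 4
  at: 2
  … (1 more, each ≤ 2)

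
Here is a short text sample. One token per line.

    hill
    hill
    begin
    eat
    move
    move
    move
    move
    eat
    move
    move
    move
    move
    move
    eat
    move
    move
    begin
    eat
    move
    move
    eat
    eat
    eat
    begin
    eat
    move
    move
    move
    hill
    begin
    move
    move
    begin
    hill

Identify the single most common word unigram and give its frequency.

"move", 18 times

Unigram frequencies (highest first):
  move: 18
  eat: 8
  begin: 5
  hill: 4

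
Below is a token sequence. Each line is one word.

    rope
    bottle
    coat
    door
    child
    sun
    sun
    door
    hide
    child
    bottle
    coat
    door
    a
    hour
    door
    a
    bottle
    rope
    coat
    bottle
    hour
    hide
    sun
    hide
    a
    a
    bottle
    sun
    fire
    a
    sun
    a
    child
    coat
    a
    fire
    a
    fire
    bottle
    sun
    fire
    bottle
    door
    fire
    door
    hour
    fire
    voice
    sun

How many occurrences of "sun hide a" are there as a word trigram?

1

Scanning the 48 overlapping trigram windows for "sun hide a":
  position 24–26: sun hide a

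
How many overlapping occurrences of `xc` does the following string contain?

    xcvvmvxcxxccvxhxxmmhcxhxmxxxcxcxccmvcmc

6

Sliding a length-2 window over the 39 characters (38 positions):
  position 1–2: xc
  position 7–8: xc
  position 10–11: xc
  position 28–29: xc
  position 30–31: xc
  position 32–33: xc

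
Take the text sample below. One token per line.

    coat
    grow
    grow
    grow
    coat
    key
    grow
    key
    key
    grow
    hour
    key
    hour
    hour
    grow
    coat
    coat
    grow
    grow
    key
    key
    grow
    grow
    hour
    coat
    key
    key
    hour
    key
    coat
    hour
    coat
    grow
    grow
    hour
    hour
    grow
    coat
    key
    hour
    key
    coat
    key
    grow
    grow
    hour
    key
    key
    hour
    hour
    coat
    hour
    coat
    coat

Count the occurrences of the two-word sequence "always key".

Scanning the 53 overlapping bigram windows for "always key":
  (none found)

0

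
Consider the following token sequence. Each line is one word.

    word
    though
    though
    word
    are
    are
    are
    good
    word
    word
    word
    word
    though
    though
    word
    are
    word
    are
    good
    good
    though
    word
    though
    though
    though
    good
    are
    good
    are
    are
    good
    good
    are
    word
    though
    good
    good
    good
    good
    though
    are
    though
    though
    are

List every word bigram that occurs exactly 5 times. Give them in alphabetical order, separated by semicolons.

good good; though though

Bigram counts meeting the condition (exactly 5 times):
  good good: 5
  though though: 5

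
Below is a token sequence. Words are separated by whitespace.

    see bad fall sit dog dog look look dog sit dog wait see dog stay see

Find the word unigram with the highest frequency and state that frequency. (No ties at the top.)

"dog", 5 times

Unigram frequencies (highest first):
  dog: 5
  see: 3
  sit: 2
  look: 2
  bad: 1
  fall: 1
  … (2 more, each ≤ 1)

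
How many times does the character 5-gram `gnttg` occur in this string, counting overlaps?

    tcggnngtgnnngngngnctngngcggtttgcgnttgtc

Sliding a length-5 window over the 39 characters (35 positions):
  position 33–37: gnttg

1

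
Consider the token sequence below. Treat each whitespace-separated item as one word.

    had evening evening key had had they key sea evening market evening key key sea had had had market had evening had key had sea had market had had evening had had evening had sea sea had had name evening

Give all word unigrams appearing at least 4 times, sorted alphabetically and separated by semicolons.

evening; had; key; sea

Unigram counts meeting the condition (at least 4 times):
  evening: 8
  had: 17
  key: 5
  sea: 5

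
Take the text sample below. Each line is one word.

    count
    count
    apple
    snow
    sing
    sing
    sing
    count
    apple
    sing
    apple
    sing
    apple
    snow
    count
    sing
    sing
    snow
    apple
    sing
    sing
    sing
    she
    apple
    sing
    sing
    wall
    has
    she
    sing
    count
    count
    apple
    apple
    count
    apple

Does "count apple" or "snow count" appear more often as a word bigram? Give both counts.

"count apple": 4 occurrences
"snow count": 1 occurrence

"count apple" (4 vs 1)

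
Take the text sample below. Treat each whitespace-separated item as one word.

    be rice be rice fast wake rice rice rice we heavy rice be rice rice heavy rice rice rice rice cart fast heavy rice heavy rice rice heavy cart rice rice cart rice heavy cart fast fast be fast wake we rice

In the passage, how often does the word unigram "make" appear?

Scanning the 42 tokens for "make":
  (none found)

0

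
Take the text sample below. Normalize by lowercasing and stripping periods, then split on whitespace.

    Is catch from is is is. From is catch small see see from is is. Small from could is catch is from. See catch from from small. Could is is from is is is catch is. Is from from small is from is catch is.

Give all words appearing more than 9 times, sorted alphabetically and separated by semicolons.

Unigram counts meeting the condition (more than 9 times):
  from: 11
  is: 19

from; is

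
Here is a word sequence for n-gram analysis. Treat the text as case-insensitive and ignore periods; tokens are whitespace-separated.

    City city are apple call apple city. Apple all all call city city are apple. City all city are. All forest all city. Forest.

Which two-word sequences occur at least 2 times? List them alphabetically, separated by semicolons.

Bigram counts meeting the condition (at least 2 times):
  all city: 2
  apple city: 2
  are apple: 2
  city are: 3
  city city: 2

all city; apple city; are apple; city are; city city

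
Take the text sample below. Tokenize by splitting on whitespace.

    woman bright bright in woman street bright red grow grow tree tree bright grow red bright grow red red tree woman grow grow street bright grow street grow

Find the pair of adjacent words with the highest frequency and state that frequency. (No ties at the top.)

Bigram frequencies (highest first):
  bright grow: 3
  street bright: 2
  grow grow: 2
  grow red: 2
  grow street: 2
  woman bright: 1
  … (15 more, each ≤ 1)

"bright grow", 3 times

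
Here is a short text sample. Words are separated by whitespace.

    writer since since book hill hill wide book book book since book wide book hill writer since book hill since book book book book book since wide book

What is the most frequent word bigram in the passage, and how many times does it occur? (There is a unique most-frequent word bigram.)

"book book", 6 times

Bigram frequencies (highest first):
  book book: 6
  since book: 4
  book hill: 3
  wide book: 3
  writer since: 2
  book since: 2
  … (7 more, each ≤ 1)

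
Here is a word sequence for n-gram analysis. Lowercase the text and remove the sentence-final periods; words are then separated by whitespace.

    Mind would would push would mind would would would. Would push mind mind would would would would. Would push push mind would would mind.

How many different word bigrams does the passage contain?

8

24 tokens → 23 bigram windows in total.
Repeated bigrams (each contributes count−1 duplicates):
  would would: 9
  mind would: 4
  would push: 3
  push mind: 2
  would mind: 2
15 duplicate windows → 23 − 15 = 8 distinct.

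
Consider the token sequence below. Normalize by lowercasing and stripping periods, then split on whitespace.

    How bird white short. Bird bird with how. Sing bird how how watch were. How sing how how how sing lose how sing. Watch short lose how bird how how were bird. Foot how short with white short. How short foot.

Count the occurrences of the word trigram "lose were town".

0

Scanning the 39 overlapping trigram windows for "lose were town":
  (none found)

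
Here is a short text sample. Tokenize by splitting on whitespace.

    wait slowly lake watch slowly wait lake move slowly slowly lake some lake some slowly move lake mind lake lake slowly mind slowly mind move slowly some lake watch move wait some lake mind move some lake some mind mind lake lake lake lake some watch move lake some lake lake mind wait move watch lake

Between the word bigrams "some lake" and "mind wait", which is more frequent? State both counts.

"some lake" (5 vs 1)

"some lake": 5 occurrences
"mind wait": 1 occurrence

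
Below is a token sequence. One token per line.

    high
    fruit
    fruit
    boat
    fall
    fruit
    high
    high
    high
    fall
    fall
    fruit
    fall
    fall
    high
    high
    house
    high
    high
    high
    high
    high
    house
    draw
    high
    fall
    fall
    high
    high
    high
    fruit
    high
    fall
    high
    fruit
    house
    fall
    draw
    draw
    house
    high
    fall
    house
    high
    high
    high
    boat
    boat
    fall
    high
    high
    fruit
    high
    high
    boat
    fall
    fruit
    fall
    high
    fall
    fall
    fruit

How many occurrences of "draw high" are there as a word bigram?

Scanning the 61 overlapping bigram windows for "draw high":
  position 24–25: draw high

1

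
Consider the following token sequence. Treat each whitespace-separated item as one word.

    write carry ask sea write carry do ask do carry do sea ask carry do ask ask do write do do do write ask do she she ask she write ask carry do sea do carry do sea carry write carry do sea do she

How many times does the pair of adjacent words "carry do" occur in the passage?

Scanning the 44 overlapping bigram windows for "carry do":
  position 6–7: carry do
  position 10–11: carry do
  position 14–15: carry do
  position 32–33: carry do
  position 36–37: carry do
  position 41–42: carry do

6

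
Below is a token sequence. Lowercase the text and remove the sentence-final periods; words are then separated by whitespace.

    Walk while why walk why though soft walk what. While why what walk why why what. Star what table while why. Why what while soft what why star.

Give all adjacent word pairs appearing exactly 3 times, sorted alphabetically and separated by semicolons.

while why; why what

Bigram counts meeting the condition (exactly 3 times):
  while why: 3
  why what: 3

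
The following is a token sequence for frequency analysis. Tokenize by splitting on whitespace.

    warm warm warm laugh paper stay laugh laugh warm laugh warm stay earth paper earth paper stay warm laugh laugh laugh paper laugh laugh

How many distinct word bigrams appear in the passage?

24 tokens → 23 bigram windows in total.
Repeated bigrams (each contributes count−1 duplicates):
  laugh laugh: 4
  warm laugh: 3
  earth paper: 2
  laugh paper: 2
  laugh warm: 2
  paper stay: 2
  warm warm: 2
10 duplicate windows → 23 − 10 = 13 distinct.

13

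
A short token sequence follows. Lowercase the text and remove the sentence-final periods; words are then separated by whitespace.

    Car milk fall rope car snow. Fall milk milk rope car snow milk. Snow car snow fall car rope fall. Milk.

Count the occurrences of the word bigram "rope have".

0

Scanning the 20 overlapping bigram windows for "rope have":
  (none found)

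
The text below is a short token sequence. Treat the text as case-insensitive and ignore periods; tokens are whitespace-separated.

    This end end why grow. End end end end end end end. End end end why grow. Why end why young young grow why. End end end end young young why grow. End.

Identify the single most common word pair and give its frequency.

"end end", 13 times

Bigram frequencies (highest first):
  end end: 13
  end why: 3
  why grow: 3
  grow end: 2
  grow why: 2
  why end: 2
  … (6 more, each ≤ 2)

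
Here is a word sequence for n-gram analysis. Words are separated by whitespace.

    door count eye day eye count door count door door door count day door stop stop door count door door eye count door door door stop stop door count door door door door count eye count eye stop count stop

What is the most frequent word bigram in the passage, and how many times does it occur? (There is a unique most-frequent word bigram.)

"door door", 8 times

Bigram frequencies (highest first):
  door door: 8
  door count: 6
  count door: 5
  count eye: 3
  eye count: 3
  door stop: 2
  … (10 more, each ≤ 2)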